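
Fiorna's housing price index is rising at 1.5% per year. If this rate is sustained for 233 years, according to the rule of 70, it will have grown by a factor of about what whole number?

roughly 32 times

At 1.5% one doubling takes ≈ 46.67 years; 233 years is 5 of them, so ×32.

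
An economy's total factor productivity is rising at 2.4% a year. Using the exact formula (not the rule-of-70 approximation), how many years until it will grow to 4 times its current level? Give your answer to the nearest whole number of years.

t = ln(4) / ln(1 + 0.024) = 1.3863 / 0.023717 ≈ 58.45.
≈ 58 years.

58 years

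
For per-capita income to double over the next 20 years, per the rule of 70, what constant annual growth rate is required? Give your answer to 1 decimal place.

3.5% annually

70 / 20 ≈ 3.50, so about 3.5% annually.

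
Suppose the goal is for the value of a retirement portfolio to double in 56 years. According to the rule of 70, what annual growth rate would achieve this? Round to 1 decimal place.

approximately 1.3% a year

70 / 56 ≈ 1.25, so about 1.3% a year.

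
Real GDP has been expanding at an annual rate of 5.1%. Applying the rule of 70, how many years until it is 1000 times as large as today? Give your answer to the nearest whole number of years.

approximately 137 years

One doubling takes 70/5.1 = 13.73 years.
1000× is log₂ 1000 ≈ 9.97 doublings, so ≈ 9.97 × 13.73 = 137 years.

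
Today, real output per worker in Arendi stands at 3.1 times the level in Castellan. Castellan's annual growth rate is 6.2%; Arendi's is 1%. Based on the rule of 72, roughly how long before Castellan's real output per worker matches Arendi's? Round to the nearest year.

≈ 23 years

What matters is the difference: 5.2 pp.
Rule of 72 on the gap: the ratio halves every 72/5.2 ≈ 13.85 years.
A 3.1 times gap takes log₂(3.1) ≈ 1.63 halvings to close: 1.63 × 13.85 ≈ 23 years.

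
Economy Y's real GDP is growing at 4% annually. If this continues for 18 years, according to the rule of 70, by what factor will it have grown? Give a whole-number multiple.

roughly 2 times

At 4% one doubling takes ≈ 17.50 years; 18 years is 1 of them, so ×2.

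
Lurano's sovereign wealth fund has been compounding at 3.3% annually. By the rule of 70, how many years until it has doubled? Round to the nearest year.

21 years

Doubling time ≈ 70 / 3.3 = 21.21 years.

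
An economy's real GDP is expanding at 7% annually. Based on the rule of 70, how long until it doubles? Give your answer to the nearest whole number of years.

70/7 ≈ 10.00, so it doubles roughly every 10 years.

around 10 years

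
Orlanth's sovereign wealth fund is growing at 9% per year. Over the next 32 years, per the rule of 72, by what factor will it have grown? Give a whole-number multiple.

72/9 ≈ 8.00 years per doubling.
32 years fits 4 doublings: 2^4 = 16.

≈ 16 times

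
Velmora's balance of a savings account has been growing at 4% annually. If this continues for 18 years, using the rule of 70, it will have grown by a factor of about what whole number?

around 2 times

Doubling time ≈ 70/4 = 17.50 years.
18/17.50 ≈ 1 doubling, so about 2^1 = 2×.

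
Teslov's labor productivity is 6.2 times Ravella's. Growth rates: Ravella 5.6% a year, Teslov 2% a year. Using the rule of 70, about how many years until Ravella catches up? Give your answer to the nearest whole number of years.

Ravella gains on Teslov at 5.6% − 2% = 3.6 points a year.
At that relative rate the gap halves every 70/3.6 ≈ 19.44 years.
A 6.2 times gap takes log₂(6.2) ≈ 2.63 halvings to close: 2.63 × 19.44 ≈ 51 years.

about 51 years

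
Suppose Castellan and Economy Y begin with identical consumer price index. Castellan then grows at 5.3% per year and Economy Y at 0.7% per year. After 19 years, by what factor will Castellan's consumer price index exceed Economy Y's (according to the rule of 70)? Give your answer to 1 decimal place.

roughly 2.4 times

Only the 4.6-point difference matters.
70/4.6 ≈ 15.22 years per doubling of the ratio; 19 years gives 1.25 doublings, so ≈ 2.4×.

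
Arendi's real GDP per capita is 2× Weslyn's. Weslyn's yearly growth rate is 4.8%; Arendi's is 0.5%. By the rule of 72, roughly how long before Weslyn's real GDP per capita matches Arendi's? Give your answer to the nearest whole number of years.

Weslyn gains on Arendi at 4.8% − 0.5% = 4.3 points a year.
At that relative rate the gap halves every 72/4.3 ≈ 16.74 years.
A 2× gap closes after 1 halving: 1 × 16.74 ≈ 17 years.

roughly 17 years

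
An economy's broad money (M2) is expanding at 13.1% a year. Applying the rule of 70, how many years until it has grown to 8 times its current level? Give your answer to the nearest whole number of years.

16 years

At 13.1% it doubles every 70/13.1 ≈ 5.34 years.
8 = 2^3, so 3 doublings → 16 years.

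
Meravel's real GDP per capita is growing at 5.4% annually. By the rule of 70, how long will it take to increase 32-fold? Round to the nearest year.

Doubling time ≈ 70/5.4 = 12.96 years.
32× is 5 doublings, so 5 × 12.96 ≈ 65 years.

approximately 65 years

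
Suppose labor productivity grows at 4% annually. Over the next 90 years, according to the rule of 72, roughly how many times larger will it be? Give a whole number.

≈ 32 times

Doubling time ≈ 72/4 = 18.00 years.
90/18.00 ≈ 5 doublings, so about 2^5 = 32×.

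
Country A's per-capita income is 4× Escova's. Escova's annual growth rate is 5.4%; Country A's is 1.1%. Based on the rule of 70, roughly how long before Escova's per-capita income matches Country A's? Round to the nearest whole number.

What matters is the difference: 4.3 pp.
Rule of 70 on the gap: the ratio halves every 70/4.3 ≈ 16.28 years.
A 4× gap closes after 2 halvings: 2 × 16.28 ≈ 33 years.

around 33 years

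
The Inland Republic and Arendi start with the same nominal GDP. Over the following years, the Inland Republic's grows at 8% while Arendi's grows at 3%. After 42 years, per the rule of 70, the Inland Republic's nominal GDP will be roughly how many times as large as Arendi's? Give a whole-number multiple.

roughly 8 times

the Inland Republic pulls ahead at 5 pp per year, so the ratio doubles every 70/5 ≈ 14.00 years.
In 42 years that's 3.00 doublings: 2^3.00 ≈ 8.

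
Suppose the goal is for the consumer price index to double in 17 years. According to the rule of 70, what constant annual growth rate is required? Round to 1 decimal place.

around 4.1%

70 / 17 ≈ 4.12, so about 4.1% a year.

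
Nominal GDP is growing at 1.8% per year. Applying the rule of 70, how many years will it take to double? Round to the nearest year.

≈ 39 years

70/1.8 ≈ 38.89, so it doubles roughly every 39 years.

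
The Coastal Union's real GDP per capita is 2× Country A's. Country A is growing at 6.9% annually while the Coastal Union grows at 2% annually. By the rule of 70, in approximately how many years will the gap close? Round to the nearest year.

around 14 years

Country A gains on the Coastal Union at 6.9% − 2% = 4.9 points a year.
At that relative rate the gap halves every 70/4.9 ≈ 14.29 years.
A 2× gap closes after 1 halving: 1 × 14.29 ≈ 14 years.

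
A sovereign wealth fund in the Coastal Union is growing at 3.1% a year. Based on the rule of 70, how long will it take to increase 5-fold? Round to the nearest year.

around 52 years

At 3.1% it doubles every 70/3.1 ≈ 22.58 years.
5× is log₂ 5 ≈ 2.32 doublings, so ≈ 2.32 × 22.58 = 52 years.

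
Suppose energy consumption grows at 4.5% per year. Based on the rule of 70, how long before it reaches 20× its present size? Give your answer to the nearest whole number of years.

Doubling time ≈ 70/4.5 = 15.56 years.
20× is log₂ 20 ≈ 4.32 doublings, so ≈ 4.32 × 15.56 = 67 years.

about 67 years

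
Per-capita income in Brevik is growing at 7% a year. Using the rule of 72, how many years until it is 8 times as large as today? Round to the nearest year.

One doubling takes 72/7 = 10.29 years.
8× is 3 doublings, so 3 × 10.29 ≈ 31 years.

roughly 31 years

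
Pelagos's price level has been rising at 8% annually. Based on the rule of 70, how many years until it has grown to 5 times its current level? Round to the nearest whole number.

20 years

One doubling takes 70/8 = 8.75 years.
Reaching 5× takes log₂(5) ≈ 2.32 doublings.
2.32 × 8.75 ≈ 20 years.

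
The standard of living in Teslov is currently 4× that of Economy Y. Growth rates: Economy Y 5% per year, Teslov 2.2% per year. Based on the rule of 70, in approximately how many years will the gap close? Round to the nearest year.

≈ 50 years

What matters is the difference: 2.8 pp.
Rule of 70 on the gap: the ratio halves every 70/2.8 ≈ 25.00 years.
A 4× gap closes after 2 halvings: 2 × 25.00 ≈ 50 years.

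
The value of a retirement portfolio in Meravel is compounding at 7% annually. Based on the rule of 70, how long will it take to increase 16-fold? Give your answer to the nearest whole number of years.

roughly 40 years

Doubling time ≈ 70/7 = 10.00 years.
16 = 2^4, so 4 doublings → 40 years.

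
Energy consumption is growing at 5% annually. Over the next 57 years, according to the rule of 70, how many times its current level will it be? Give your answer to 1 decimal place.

16.8 times

Doubling time ≈ 70/5 = 14.00 years.
57 years / 14.00 ≈ 4.07 doublings → factor 2^4.07 ≈ 16.8.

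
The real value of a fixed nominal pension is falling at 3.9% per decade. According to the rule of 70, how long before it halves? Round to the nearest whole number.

Halving time ≈ 70 / 3.9 = 17.95 → 18 decades.

≈ 18 decades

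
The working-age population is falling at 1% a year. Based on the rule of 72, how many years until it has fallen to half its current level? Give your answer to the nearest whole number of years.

Halving time ≈ 72 / 1 = 72.00 → 72 years.

approximately 72 years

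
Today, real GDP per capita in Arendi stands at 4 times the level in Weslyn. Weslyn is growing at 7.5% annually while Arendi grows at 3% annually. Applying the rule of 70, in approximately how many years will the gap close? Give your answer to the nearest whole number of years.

approximately 31 years

The growth-rate gap is 7.5% − 3% = 4.5 percentage points.
So the ratio between them halves every 70/4.5 ≈ 15.56 years.
A 4 times gap closes after 2 halvings: 2 × 15.56 ≈ 31 years.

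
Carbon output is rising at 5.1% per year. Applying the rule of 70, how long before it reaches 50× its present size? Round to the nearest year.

about 77 years

One doubling takes 70/5.1 = 13.73 years.
50× is log₂ 50 ≈ 5.64 doublings, so ≈ 5.64 × 13.73 = 77 years.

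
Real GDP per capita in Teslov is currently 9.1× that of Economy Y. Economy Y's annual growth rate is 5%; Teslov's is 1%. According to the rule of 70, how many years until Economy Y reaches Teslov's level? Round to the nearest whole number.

56 years

Economy Y gains on Teslov at 5% − 1% = 4 points a year.
At that relative rate the gap halves every 70/4 ≈ 17.50 years.
A 9.1× gap takes log₂(9.1) ≈ 3.19 halvings to close: 3.19 × 17.50 ≈ 56 years.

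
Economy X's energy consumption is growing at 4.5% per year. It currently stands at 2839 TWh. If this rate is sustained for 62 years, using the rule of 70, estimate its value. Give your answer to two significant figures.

Doubling time ≈ 70/4.5 = 15.56 years.
62 years is 62/15.56 ≈ 3.98 doublings, a factor of 2^3.98 ≈ 15.78.
2839 × 15.78 ≈ 45000 TWh.

about 45000 TWh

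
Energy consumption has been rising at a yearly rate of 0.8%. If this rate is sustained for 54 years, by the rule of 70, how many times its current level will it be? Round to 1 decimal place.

1.5 times

Doubles every ≈ 87.50 years (70/0.8).
54 years is 0.62 doublings; 2^0.62 ≈ 1.5×.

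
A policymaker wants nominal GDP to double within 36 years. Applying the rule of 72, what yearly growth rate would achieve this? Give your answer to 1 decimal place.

about 2.0%

72 / 36 ≈ 2.00, so about 2.0% per year.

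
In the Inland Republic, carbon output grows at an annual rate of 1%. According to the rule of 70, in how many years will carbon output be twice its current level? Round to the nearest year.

70/1 ≈ 70.00, so it doubles roughly every 70 years.

approximately 70 years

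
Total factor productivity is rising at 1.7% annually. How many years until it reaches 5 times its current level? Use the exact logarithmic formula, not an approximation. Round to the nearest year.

t = ln(5) / ln(1 + 0.017) = 1.6094 / 0.016857 ≈ 95.47.
≈ 95 years.

95 years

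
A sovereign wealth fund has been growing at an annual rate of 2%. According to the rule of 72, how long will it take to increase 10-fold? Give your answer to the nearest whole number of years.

around 120 years

At 2% it doubles every 72/2 ≈ 36.00 years.
Reaching 10× takes log₂(10) ≈ 3.32 doublings.
3.32 × 36.00 ≈ 120 years.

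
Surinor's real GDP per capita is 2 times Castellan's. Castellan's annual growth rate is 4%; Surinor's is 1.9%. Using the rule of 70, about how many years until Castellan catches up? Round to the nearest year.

around 33 years

The growth-rate gap is 4% − 1.9% = 2.1 percentage points.
So the ratio between them halves every 70/2.1 ≈ 33.33 years.
A 2 times gap closes after 1 halving: 1 × 33.33 ≈ 33 years.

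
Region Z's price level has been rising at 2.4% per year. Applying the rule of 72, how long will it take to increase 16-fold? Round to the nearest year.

Doubling time ≈ 72/2.4 = 30.00 years.
Getting to 16× needs 4 doublings: 4 × 30.00 ≈ 120 years.

about 120 years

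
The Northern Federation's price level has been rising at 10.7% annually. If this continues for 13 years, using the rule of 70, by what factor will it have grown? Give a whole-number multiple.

At 10.7% one doubling takes ≈ 6.54 years; 13 years is 2 of them, so ×4.

4 times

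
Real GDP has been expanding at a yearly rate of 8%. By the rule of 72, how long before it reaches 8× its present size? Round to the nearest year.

roughly 27 years

One doubling takes 72/8 = 9.00 years.
8 = 2^3, so 3 doublings → 27 years.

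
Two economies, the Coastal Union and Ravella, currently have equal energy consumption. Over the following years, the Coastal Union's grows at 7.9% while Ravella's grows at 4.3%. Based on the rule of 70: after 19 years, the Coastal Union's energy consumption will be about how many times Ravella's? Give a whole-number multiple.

2 times

the Coastal Union pulls ahead at 3.6 pp per year, so the ratio doubles every 70/3.6 ≈ 19.44 years.
In 19 years that's 0.98 doublings: 2^0.98 ≈ 2.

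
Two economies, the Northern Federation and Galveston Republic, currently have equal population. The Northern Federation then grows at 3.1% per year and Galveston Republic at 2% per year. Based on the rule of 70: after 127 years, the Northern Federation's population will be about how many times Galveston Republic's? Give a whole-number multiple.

around 4 times

Only the 1.1-point difference matters.
70/1.1 ≈ 63.64 years per doubling of the ratio; 127 years gives 2.00 doublings, so ≈ 4×.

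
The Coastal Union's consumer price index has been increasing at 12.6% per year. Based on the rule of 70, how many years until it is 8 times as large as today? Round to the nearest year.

≈ 17 years

Doubling time ≈ 70/12.6 = 5.56 years.
Getting to 8× needs 3 doublings: 3 × 5.56 ≈ 17 years.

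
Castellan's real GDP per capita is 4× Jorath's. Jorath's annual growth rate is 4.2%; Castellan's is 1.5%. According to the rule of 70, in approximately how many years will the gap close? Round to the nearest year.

What matters is the difference: 2.7 pp.
Rule of 70 on the gap: the ratio halves every 70/2.7 ≈ 25.93 years.
A 4× gap closes after 2 halvings: 2 × 25.93 ≈ 52 years.

about 52 years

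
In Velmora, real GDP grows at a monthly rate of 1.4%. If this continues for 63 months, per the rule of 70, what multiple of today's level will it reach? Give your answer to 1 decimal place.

approximately 2.4 times

Doubling time ≈ 70/1.4 = 50.00 months.
63 months / 50.00 ≈ 1.26 doublings → factor 2^1.26 ≈ 2.4.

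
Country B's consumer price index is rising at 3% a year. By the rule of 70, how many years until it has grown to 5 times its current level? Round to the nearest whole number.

Doubling time ≈ 70/3 = 23.33 years.
5× is log₂ 5 ≈ 2.32 doublings, so ≈ 2.32 × 23.33 = 54 years.

54 years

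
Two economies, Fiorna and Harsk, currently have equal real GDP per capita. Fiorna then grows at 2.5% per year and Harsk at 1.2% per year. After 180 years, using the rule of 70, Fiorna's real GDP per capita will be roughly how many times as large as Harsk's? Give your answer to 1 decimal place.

around 10.1 times

Fiorna pulls ahead at 1.3 pp per year, so the ratio doubles every 70/1.3 ≈ 53.85 years.
In 180 years that's 3.34 doublings: 2^3.34 ≈ 10.1.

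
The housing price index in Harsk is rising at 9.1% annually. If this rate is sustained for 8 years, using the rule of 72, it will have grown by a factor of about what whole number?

At 9.1% one doubling takes ≈ 7.91 years; 8 years is 1 of them, so ×2.

about 2 times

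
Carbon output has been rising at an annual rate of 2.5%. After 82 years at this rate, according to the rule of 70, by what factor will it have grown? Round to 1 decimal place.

≈ 7.6 times

Doubling time ≈ 70/2.5 = 28.00 years.
82 years / 28.00 ≈ 2.93 doublings → factor 2^2.93 ≈ 7.6.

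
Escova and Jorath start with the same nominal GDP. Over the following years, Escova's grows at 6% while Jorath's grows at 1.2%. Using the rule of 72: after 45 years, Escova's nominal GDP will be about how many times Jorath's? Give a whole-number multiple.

≈ 8 times

Only the 4.8-point difference matters.
72/4.8 ≈ 15.00 years per doubling of the ratio; 45 years gives 3.00 doublings, so ≈ 8×.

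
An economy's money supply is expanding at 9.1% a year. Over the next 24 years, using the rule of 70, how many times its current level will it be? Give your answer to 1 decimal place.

Doubling time ≈ 70/9.1 = 7.69 years.
24 years / 7.69 ≈ 3.12 doublings → factor 2^3.12 ≈ 8.7.

about 8.7 times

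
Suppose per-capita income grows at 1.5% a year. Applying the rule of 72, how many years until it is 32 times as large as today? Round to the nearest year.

roughly 240 years

Doubling time ≈ 72/1.5 = 48.00 years.
Getting to 32× needs 5 doublings: 5 × 48.00 ≈ 240 years.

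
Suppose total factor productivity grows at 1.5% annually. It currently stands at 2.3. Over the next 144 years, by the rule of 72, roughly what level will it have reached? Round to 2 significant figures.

It doubles every 72/1.5 ≈ 48.00 years, so 144 years is 3.00 doublings.
2^3.00 ≈ 8.00; 2.3 × 8.00 ≈ 18.

18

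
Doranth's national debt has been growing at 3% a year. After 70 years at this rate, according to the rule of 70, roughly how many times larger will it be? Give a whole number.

approximately 8 times

70/3 ≈ 23.33 years per doubling.
70 years fits 3 doublings: 2^3 = 8.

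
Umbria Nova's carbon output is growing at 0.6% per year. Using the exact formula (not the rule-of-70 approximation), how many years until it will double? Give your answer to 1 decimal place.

t = ln(2) / ln(1 + 0.006) = 0.6931 / 0.005982 ≈ 115.86.

115.9 years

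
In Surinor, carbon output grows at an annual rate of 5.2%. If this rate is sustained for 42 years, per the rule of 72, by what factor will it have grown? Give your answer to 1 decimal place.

Doubles every ≈ 13.85 years (72/5.2).
42 years is 3.03 doublings; 2^3.03 ≈ 8.2×.

≈ 8.2 times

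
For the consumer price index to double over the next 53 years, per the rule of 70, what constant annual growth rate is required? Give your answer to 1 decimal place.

roughly 1.3%

70 / 53 ≈ 1.32, so about 1.3% a year.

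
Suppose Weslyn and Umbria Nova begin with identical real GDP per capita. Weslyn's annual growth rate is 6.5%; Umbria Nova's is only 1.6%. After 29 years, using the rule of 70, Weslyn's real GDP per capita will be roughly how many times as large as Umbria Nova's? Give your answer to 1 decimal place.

4.1 times

Weslyn pulls ahead at 4.9 pp per year, so the ratio doubles every 70/4.9 ≈ 14.29 years.
In 29 years that's 2.03 doublings: 2^2.03 ≈ 4.1.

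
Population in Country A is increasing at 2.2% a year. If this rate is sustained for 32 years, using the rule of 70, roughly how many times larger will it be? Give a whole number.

At 2.2% one doubling takes ≈ 31.82 years; 32 years is 1 of them, so ×2.

about 2 times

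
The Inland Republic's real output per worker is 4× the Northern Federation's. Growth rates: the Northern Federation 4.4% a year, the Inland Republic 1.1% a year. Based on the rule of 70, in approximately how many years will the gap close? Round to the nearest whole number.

The growth-rate gap is 4.4% − 1.1% = 3.3 percentage points.
So the ratio between them halves every 70/3.3 ≈ 21.21 years.
A 4× gap closes after 2 halvings: 2 × 21.21 ≈ 42 years.

about 42 years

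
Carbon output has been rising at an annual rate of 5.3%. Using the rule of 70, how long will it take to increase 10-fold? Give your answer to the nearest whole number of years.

about 44 years

One doubling takes 70/5.3 = 13.21 years.
10× is log₂ 10 ≈ 3.32 doublings, so ≈ 3.32 × 13.21 = 44 years.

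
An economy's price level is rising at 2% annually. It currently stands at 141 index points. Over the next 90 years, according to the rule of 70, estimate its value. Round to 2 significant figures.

Doubling time ≈ 70/2 = 35.00 years.
90 years is 90/35.00 ≈ 2.57 doublings, a factor of 2^2.57 ≈ 5.94.
141 × 5.94 ≈ 840 index points.

about 840 index points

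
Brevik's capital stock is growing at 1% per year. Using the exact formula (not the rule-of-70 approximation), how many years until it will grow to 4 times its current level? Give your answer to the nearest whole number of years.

t = ln(4) / ln(1 + 0.01) = 1.3863 / 0.009950 ≈ 139.33.
≈ 139 years.

139 years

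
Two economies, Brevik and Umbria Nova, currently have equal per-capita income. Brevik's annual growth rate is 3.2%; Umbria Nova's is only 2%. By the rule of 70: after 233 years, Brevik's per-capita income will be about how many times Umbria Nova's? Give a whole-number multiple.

approximately 16 times

Only the 1.2-point difference matters.
70/1.2 ≈ 58.33 years per doubling of the ratio; 233 years gives 3.99 doublings, so ≈ 16×.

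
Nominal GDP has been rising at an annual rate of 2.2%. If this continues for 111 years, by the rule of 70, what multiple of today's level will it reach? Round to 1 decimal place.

about 11.2 times

Doubling time ≈ 70/2.2 = 31.82 years.
111 years / 31.82 ≈ 3.49 doublings → factor 2^3.49 ≈ 11.2.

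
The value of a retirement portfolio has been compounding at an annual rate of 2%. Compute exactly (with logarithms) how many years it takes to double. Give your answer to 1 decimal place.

35.0 years

t = ln(2) / ln(1 + 0.02) = 0.6931 / 0.019803 ≈ 35.00.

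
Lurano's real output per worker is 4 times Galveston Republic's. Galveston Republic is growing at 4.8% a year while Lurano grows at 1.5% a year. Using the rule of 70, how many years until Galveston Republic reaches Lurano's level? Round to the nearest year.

What matters is the difference: 3.3 pp.
Rule of 70 on the gap: the ratio halves every 70/3.3 ≈ 21.21 years.
A 4 times gap closes after 2 halvings: 2 × 21.21 ≈ 42 years.

around 42 years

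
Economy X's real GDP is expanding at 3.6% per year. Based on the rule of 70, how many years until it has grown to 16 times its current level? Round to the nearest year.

At 3.6% it doubles every 70/3.6 ≈ 19.44 years.
16× is 4 doublings, so 4 × 19.44 ≈ 78 years.

around 78 years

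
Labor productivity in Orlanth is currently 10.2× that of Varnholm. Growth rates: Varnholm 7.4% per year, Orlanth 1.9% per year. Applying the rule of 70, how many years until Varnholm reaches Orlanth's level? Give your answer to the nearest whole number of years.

roughly 43 years

What matters is the difference: 5.5 pp.
Rule of 70 on the gap: the ratio halves every 70/5.5 ≈ 12.73 years.
A 10.2× gap takes log₂(10.2) ≈ 3.35 halvings to close: 3.35 × 12.73 ≈ 43 years.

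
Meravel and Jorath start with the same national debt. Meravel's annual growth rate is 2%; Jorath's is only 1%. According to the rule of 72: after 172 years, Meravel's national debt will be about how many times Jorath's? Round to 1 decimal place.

roughly 5.2 times

Only the 1-point difference matters.
72/1 ≈ 72.00 years per doubling of the ratio; 172 years gives 2.39 doublings, so ≈ 5.2×.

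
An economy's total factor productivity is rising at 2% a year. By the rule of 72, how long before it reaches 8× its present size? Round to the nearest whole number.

At 2% it doubles every 72/2 ≈ 36.00 years.
8× is 3 doublings, so 3 × 36.00 ≈ 108 years.

approximately 108 years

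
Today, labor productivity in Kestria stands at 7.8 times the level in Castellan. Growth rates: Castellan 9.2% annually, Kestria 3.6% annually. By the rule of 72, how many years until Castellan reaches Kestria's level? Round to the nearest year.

roughly 38 years

What matters is the difference: 5.6 pp.
Rule of 72 on the gap: the ratio halves every 72/5.6 ≈ 12.86 years.
A 7.8 times gap takes log₂(7.8) ≈ 2.96 halvings to close: 2.96 × 12.86 ≈ 38 years.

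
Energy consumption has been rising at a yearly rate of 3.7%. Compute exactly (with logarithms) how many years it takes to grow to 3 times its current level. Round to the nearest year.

t = ln(3) / ln(1 + 0.037) = 1.0986 / 0.036332 ≈ 30.24.
≈ 30 years.

30 years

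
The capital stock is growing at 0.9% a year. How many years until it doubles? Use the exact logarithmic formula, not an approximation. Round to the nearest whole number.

t = ln(2) / ln(1 + 0.009) = 0.6931 / 0.008960 ≈ 77.35.
≈ 77 years.

77 years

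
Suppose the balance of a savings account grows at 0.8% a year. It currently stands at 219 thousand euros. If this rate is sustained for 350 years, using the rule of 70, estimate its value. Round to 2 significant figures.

3500 thousand euros

Doubling time ≈ 70/0.8 = 87.50 years.
350 years is 350/87.50 ≈ 4.00 doublings, a factor of 2^4.00 ≈ 16.00.
219 × 16.00 ≈ 3500 thousand euros.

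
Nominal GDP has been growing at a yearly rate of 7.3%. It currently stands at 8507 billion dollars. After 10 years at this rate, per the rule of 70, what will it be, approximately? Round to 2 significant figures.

It doubles every 70/7.3 ≈ 9.59 years, so 10 years is 1.04 doublings.
2^1.04 ≈ 2.06; 8507 × 2.06 ≈ 18000 billion dollars.

around 18000 billion dollars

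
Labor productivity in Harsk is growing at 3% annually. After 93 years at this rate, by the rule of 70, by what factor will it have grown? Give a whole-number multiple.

roughly 16 times

Doubling time ≈ 70/3 = 23.33 years.
93/23.33 ≈ 4 doublings, so about 2^4 = 16×.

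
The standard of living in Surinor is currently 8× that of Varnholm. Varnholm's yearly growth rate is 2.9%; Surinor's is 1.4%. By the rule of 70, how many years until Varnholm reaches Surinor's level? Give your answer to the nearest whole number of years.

about 140 years

The growth-rate gap is 2.9% − 1.4% = 1.5 percentage points.
So the ratio between them halves every 70/1.5 ≈ 46.67 years.
An 8× gap closes after 3 halvings: 3 × 46.67 ≈ 140 years.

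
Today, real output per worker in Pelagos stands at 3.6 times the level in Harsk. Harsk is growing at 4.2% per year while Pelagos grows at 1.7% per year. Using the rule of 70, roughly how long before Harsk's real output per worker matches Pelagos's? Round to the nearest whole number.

roughly 52 years

What matters is the difference: 2.5 pp.
Rule of 70 on the gap: the ratio halves every 70/2.5 ≈ 28.00 years.
A 3.6 times gap takes log₂(3.6) ≈ 1.85 halvings to close: 1.85 × 28.00 ≈ 52 years.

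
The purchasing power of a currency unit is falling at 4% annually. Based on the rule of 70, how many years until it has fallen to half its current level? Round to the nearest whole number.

about 18 years

Falling at 4%, it halves about every 70/4 = 17.50 years.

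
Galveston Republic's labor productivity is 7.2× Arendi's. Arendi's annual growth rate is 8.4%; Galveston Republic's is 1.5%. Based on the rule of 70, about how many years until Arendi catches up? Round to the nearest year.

Arendi gains on Galveston Republic at 8.4% − 1.5% = 6.9 points a year.
At that relative rate the gap halves every 70/6.9 ≈ 10.14 years.
A 7.2× gap takes log₂(7.2) ≈ 2.85 halvings to close: 2.85 × 10.14 ≈ 29 years.

roughly 29 years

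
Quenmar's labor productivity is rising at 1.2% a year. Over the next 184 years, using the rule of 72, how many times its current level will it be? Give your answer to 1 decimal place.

roughly 8.4 times

Doubles every ≈ 60.00 years (72/1.2).
184 years is 3.07 doublings; 2^3.07 ≈ 8.4×.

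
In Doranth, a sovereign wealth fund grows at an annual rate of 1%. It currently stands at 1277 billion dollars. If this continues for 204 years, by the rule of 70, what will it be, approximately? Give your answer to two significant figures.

9600 billion dollars

Doubling time ≈ 70/1 = 70.00 years.
204 years is 204/70.00 ≈ 2.91 doublings, a factor of 2^2.91 ≈ 7.52.
1277 × 7.52 ≈ 9600 billion dollars.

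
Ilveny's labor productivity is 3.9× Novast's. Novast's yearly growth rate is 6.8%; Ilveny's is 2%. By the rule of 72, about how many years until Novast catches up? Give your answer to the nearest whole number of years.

The growth-rate gap is 6.8% − 2% = 4.8 percentage points.
So the ratio between them halves every 72/4.8 ≈ 15.00 years.
A 3.9× gap takes log₂(3.9) ≈ 1.96 halvings to close: 1.96 × 15.00 ≈ 29 years.

about 29 years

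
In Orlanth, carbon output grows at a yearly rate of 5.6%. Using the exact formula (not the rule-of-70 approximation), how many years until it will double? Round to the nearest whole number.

13 years

t = ln(2) / ln(1 + 0.056) = 0.6931 / 0.054488 ≈ 12.72.
≈ 13 years.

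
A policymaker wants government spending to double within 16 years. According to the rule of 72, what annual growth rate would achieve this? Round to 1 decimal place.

72 / 16 ≈ 4.50, so about 4.5% annually.

4.5% annually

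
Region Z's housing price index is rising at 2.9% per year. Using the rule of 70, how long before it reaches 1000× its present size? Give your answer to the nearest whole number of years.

about 241 years

At 2.9% it doubles every 70/2.9 ≈ 24.14 years.
1000× is log₂ 1000 ≈ 9.97 doublings, so ≈ 9.97 × 24.14 = 241 years.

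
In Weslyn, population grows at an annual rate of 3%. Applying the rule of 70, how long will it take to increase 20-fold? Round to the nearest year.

Doubling time ≈ 70/3 = 23.33 years.
Reaching 20× takes log₂(20) ≈ 4.32 doublings.
4.32 × 23.33 ≈ 101 years.

approximately 101 years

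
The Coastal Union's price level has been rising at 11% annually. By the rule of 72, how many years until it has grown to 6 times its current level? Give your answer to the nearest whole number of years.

roughly 17 years

At 11% it doubles every 72/11 ≈ 6.55 years.
6× is log₂ 6 ≈ 2.58 doublings, so ≈ 2.58 × 6.55 = 17 years.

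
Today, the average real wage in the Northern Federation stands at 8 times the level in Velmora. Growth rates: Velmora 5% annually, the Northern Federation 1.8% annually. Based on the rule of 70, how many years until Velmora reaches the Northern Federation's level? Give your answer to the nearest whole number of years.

66 years

Velmora gains on the Northern Federation at 5% − 1.8% = 3.2 points a year.
At that relative rate the gap halves every 70/3.2 ≈ 21.88 years.
An 8 times gap closes after 3 halvings: 3 × 21.88 ≈ 66 years.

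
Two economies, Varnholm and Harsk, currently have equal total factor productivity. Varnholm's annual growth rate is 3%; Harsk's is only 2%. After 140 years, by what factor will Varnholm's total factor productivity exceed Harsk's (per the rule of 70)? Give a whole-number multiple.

approximately 4 times

Rate gap = 3% − 2% = 1 point.
The ratio doubles every 70/1 ≈ 70.00 years.
140/70.00 ≈ 2.00 doublings → ratio ≈ 2^2.00 ≈ 4.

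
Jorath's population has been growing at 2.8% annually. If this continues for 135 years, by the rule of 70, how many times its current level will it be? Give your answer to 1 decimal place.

about 42.2 times

Doubles every ≈ 25.00 years (70/2.8).
135 years is 5.40 doublings; 2^5.40 ≈ 42.2×.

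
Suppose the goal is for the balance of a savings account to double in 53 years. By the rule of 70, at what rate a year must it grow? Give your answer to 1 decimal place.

70 / 53 ≈ 1.32, so about 1.3% a year.

about 1.3%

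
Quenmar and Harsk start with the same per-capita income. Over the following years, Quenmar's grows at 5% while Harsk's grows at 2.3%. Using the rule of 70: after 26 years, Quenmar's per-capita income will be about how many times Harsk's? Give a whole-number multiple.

approximately 2 times

Quenmar pulls ahead at 2.7 pp per year, so the ratio doubles every 70/2.7 ≈ 25.93 years.
In 26 years that's 1.00 doublings: 2^1.00 ≈ 2.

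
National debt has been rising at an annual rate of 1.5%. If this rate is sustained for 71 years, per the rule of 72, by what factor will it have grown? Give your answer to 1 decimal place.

2.8 times

Doubling time ≈ 72/1.5 = 48.00 years.
71 years / 48.00 ≈ 1.48 doublings → factor 2^1.48 ≈ 2.8.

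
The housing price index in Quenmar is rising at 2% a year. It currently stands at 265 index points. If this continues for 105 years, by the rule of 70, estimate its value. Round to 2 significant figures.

about 2100 index points

Doubling time ≈ 70/2 = 35.00 years.
105 years is 105/35.00 ≈ 3.00 doublings, a factor of 2^3.00 ≈ 8.00.
265 × 8.00 ≈ 2100 index points.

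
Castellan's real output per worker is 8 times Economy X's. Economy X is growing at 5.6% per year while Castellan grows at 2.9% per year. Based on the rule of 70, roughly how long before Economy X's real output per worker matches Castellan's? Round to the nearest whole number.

approximately 78 years

Economy X gains on Castellan at 5.6% − 2.9% = 2.7 points a year.
At that relative rate the gap halves every 70/2.7 ≈ 25.93 years.
An 8 times gap closes after 3 halvings: 3 × 25.93 ≈ 78 years.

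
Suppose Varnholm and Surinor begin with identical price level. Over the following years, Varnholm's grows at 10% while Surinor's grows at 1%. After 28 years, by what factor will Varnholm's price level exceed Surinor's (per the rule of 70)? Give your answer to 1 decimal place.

roughly 12.1 times

Varnholm pulls ahead at 9 pp per year, so the ratio doubles every 70/9 ≈ 7.78 years.
In 28 years that's 3.60 doublings: 2^3.60 ≈ 12.1.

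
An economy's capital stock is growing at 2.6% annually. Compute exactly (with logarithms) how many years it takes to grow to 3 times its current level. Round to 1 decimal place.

42.8 years

t = ln(3) / ln(1 + 0.026) = 1.0986 / 0.025668 ≈ 42.80.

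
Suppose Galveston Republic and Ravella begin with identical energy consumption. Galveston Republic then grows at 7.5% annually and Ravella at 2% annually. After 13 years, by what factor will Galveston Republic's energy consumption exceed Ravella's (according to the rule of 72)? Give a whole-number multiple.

Only the 5.5-point difference matters.
72/5.5 ≈ 13.09 years per doubling of the ratio; 13 years gives 0.99 doublings, so ≈ 2×.

roughly 2 times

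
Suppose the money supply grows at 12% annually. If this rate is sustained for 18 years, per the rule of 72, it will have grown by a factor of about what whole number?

around 8 times

At 12% one doubling takes ≈ 6.00 years; 18 years is 3 of them, so ×8.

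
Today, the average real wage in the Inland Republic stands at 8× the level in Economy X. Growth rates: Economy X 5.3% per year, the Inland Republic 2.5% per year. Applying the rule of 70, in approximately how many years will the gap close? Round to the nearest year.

around 75 years

The growth-rate gap is 5.3% − 2.5% = 2.8 percentage points.
So the ratio between them halves every 70/2.8 ≈ 25.00 years.
An 8× gap closes after 3 halvings: 3 × 25.00 ≈ 75 years.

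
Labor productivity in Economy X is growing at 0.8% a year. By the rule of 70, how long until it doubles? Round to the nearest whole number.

70/0.8 ≈ 87.50, so it doubles roughly every 88 years.

around 88 years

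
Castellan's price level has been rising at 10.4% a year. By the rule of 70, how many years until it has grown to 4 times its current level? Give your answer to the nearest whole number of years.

Doubling time ≈ 70/10.4 = 6.73 years.
4× is 2 doublings, so 2 × 6.73 ≈ 13 years.

roughly 13 years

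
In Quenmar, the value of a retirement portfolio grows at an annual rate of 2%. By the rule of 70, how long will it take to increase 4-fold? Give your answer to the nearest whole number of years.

about 70 years

At 2% it doubles every 70/2 ≈ 35.00 years.
Getting to 4× needs 2 doublings: 2 × 35.00 ≈ 70 years.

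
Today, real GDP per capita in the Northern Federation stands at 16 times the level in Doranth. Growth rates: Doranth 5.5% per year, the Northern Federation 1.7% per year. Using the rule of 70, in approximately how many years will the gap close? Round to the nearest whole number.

The growth-rate gap is 5.5% − 1.7% = 3.8 percentage points.
So the ratio between them halves every 70/3.8 ≈ 18.42 years.
A 16 times gap closes after 4 halvings: 4 × 18.42 ≈ 74 years.

roughly 74 years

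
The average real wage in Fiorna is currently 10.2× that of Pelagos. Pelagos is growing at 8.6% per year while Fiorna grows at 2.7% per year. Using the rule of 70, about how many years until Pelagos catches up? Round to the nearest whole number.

roughly 40 years

Pelagos gains on Fiorna at 8.6% − 2.7% = 5.9 points a year.
At that relative rate the gap halves every 70/5.9 ≈ 11.86 years.
A 10.2× gap takes log₂(10.2) ≈ 3.35 halvings to close: 3.35 × 11.86 ≈ 40 years.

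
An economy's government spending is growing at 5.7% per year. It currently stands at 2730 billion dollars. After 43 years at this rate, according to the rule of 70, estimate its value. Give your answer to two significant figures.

roughly 31000 billion dollars

Doubling time ≈ 70/5.7 = 12.28 years.
43 years is 43/12.28 ≈ 3.50 doublings, a factor of 2^3.50 ≈ 11.31.
2730 × 11.31 ≈ 31000 billion dollars.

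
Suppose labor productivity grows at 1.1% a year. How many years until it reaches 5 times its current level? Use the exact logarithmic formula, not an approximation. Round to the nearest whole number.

147 years

t = ln(5) / ln(1 + 0.011) = 1.6094 / 0.010940 ≈ 147.11.
≈ 147 years.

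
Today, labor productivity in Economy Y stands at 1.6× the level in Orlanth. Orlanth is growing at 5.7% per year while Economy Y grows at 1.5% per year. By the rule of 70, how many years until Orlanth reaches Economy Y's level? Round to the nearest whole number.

roughly 11 years

The growth-rate gap is 5.7% − 1.5% = 4.2 percentage points.
So the ratio between them halves every 70/4.2 ≈ 16.67 years.
A 1.6× gap takes log₂(1.6) ≈ 0.68 halvings to close: 0.68 × 16.67 ≈ 11 years.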